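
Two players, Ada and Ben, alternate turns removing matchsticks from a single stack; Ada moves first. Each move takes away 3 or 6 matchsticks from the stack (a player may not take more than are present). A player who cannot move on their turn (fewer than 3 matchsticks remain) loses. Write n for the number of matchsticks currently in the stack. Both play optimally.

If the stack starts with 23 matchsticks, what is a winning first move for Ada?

Remove 3, leaving 20.

Label each position W (a win for the player to move) or L (a loss). A position with no legal move is L; any other position is W exactly when some move reaches an L, and L when every move reaches a W.
n=0: no move → L
n=1: no move → L
n=2: no move → L
n=3: can move to 0, which is L ⇒ W
n=4: can move to 1, which is L ⇒ W
n=5: can move to 2, which is L ⇒ W
n=6: can move to 0, which is L ⇒ W
n=7: can move to 1, which is L ⇒ W
n=8: can move to 2, which is L ⇒ W
n=9: moves to 6(W), 3(W); every one is W ⇒ L
n=10: moves to 7(W), 4(W); every one is W ⇒ L
n=11: moves to 8(W), 5(W); every one is W ⇒ L
n=12: can move to 9, which is L ⇒ W
n=13: can move to 10, which is L ⇒ W
n=14: can move to 11, which is L ⇒ W
n=15: can move to 9, which is L ⇒ W
n=16: can move to 10, which is L ⇒ W
n=17: can move to 11, which is L ⇒ W
n=18: moves to 15(W), 12(W); every one is W ⇒ L
n=19: moves to 16(W), 13(W); every one is W ⇒ L
n=20: moves to 17(W), 14(W); every one is W ⇒ L
n=21: can move to 18, which is L ⇒ W
n=22: can move to 19, which is L ⇒ W
n=23: can move to 20, which is L ⇒ W
From 23, the L positions reachable in one move are: 20.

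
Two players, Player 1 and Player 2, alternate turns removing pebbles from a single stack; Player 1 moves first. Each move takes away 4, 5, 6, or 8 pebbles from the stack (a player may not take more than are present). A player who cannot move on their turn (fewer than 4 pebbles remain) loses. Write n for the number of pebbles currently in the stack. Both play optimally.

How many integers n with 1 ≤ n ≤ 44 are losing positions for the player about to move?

15

Build the W/L table. Terminal = L. A non-terminal position is W if it has a move to some L; otherwise it is L.
n=0: no move → L
n=1: no move → L
n=2: no move → L
n=3: no move → L
n=4: reaches L-position 0 → W
n=5: reaches L-position 1 → W
n=6: reaches L-position 2 → W
n=7: reaches L-position 3 → W
n=8: reaches L-position 3 → W
n=9: reaches L-position 3 → W
n=10: reaches L-position 2 → W
n=11: reaches L-position 3 → W
n=12: only reaches 8(W), 7(W), 6(W), 4(W), all W → L
n=13: only reaches 9(W), 8(W), 7(W), 5(W), all W → L
n=14: only reaches 10(W), 9(W), 8(W), 6(W), all W → L
n=15: only reaches 11(W), 10(W), 9(W), 7(W), all W → L
n=16: reaches L-position 12 → W
n=17: reaches L-position 13 → W
n=18: reaches L-position 14 → W
n=19: reaches L-position 15 → W
n=20: reaches L-position 15 → W
n=21: reaches L-position 15 → W
n=22: reaches L-position 14 → W
n=23: reaches L-position 15 → W
n=24: only reaches 20(W), 19(W), 18(W), 16(W), all W → L
n=25: only reaches 21(W), 20(W), 19(W), 17(W), all W → L
n=26: only reaches 22(W), 21(W), 20(W), 18(W), all W → L
n=27: only reaches 23(W), 22(W), 21(W), 19(W), all W → L
n=28: reaches L-position 24 → W
n=29: reaches L-position 25 → W
n=30: reaches L-position 26 → W
n=31: reaches L-position 27 → W
n=32: reaches L-position 27 → W
n=33: reaches L-position 27 → W
n=34: reaches L-position 26 → W
n=35: reaches L-position 27 → W
n=36: only reaches 32(W), 31(W), 30(W), 28(W), all W → L
n=37: only reaches 33(W), 32(W), 31(W), 29(W), all W → L
n=38: only reaches 34(W), 33(W), 32(W), 30(W), all W → L
n=39: only reaches 35(W), 34(W), 33(W), 31(W), all W → L
n=40: reaches L-position 36 → W
n=41: reaches L-position 37 → W
n=42: reaches L-position 38 → W
n=43: reaches L-position 39 → W
n=44: reaches L-position 39 → W
L entries with 1 ≤ n ≤ 44 (n=0 is outside the asked range and is not counted): n = 1, 2, 3, 12, 13, 14, 15, 24, 25, 26, 27, 36, 37, 38, 39; that makes 15.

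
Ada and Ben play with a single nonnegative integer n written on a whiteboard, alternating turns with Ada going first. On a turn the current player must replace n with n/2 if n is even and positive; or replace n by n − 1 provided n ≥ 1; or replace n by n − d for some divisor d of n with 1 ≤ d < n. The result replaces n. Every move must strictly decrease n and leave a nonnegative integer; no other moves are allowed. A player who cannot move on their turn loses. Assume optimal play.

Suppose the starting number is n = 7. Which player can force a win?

Ben wins.

Label each position W (a win for the player to move) or L (a loss). A position with no legal move is L; any other position is W exactly when some move reaches an L, and L when every move reaches a W.
n=0: no move → L
n=1: can move to 0, which is L ⇒ W
n=2: the only move is to 1(W), a W ⇒ L
n=3: can move to 2, which is L ⇒ W
n=4: can move to 2, which is L ⇒ W
n=5: the only move is to 4(W), a W ⇒ L
n=6: can move to 5, which is L ⇒ W
n=7: the only move is to 6(W), a W ⇒ L
The starting position 7 is L: whatever Ada does, the opponent receives a W position.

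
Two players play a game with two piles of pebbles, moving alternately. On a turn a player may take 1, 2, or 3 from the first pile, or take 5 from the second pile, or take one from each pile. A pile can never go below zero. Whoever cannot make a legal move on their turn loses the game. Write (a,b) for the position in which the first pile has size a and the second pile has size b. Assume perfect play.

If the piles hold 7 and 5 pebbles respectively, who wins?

Use the standard recursion: the mover loses at a terminal position; elsewhere, the mover wins exactly when some move hands the opponent an L position.
No move ever increases a pile, so every position that can arise here has a ≤ 7 and b ≤ 5; it is enough to label the cells with 0 ≤ a ≤ 7 and 0 ≤ b ≤ 5.
Every move lowers a or b (never raises either), so fill the grid row by row in increasing a, and left to right within a row: each cell's successors are then already labelled.
      b=0  b=1  b=2  b=3  b=4  b=5
a=0:    L    L    L    L    L    W
a=1:    W    W    W    W    W    W
a=2:    W    W    W    W    W    L
a=3:    W    W    W    W    W    W
a=4:    L    L    L    L    L    W
a=5:    W    W    W    W    W    W
a=6:    W    W    W    W    W    L
a=7:    W    W    W    W    W    W
Cells with no legal move (terminal, hence L): (0,0), (0,1), (0,2), (0,3), (0,4).
The remaining L cells, each justified by listing all of its moves:
(2,5): L (options (1,5)(W), (0,5)(W), (2,0)(W), (1,4)(W) are all W)
(4,0): L (options (3,0)(W), (2,0)(W), (1,0)(W) are all W)
(4,1): L (options (3,1)(W), (2,1)(W), (1,1)(W), (3,0)(W) are all W)
(4,2): L (options (3,2)(W), (2,2)(W), (1,2)(W), (3,1)(W) are all W)
(4,3): L (options (3,3)(W), (2,3)(W), (1,3)(W), (3,2)(W) are all W)
(4,4): L (options (3,4)(W), (2,4)(W), (1,4)(W), (3,3)(W) are all W)
(6,5): L (options (5,5)(W), (4,5)(W), (3,5)(W), (6,0)(W), (5,4)(W) are all W)
Every other cell has at least one move into one of the L cells above, so it is W.
The starting position (7,5) is W: the player to move should move to (6,5), handing over an L position.

The first player wins.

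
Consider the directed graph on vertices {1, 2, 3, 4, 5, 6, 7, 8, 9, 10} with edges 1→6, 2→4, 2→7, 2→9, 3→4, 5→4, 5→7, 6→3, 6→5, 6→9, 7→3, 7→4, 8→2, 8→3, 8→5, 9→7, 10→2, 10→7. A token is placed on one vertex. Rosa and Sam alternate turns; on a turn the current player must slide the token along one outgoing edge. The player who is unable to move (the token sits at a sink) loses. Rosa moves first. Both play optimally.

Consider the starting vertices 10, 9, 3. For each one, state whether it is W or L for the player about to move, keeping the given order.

10: L, 9: L, 3: W

Build the W/L table. Terminal = L. A non-terminal position is W if it has a move to some L; otherwise it is L.
Every edge goes from a vertex to one that appears earlier in the order 4, 3, 7, 5, 9, 2, 10, 6, 1, 8, so processing vertices in that order labels each vertex after all of its successors.
4: no outgoing edge → L
3: can move to 4, which is L ⇒ W
7: can move to 4, which is L ⇒ W
5: can move to 4, which is L ⇒ W
9: the only move is to 7(W), a W ⇒ L
2: can move to 9, which is L ⇒ W
10: moves to 2(W), 7(W); every one is W ⇒ L
6: can move to 9, which is L ⇒ W
1: the only move is to 6(W), a W ⇒ L
8: moves to 2(W), 5(W), 3(W); every one is W ⇒ L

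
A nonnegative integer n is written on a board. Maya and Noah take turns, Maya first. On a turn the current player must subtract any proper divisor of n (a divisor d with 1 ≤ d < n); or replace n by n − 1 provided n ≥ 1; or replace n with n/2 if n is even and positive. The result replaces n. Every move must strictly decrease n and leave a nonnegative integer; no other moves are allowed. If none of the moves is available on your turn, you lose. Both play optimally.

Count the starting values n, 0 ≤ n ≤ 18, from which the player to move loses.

Positions with no move are L. A position that does have a move is losing for the player to move precisely when every available move leads to a winning position for the opponent. Fill in the labels:
n=0: no move → L
n=1: reaches L-position 0 → W
n=2: only reaches 1(W), which is W → L
n=3: reaches L-position 2 → W
n=4: reaches L-position 2 → W
n=5: only reaches 4(W), which is W → L
n=6: reaches L-position 5 → W
n=7: only reaches 6(W), which is W → L
n=8: reaches L-position 7 → W
n=9: only reaches 6(W), 8(W), all W → L
n=10: reaches L-position 5 → W
n=11: only reaches 10(W), which is W → L
n=12: reaches L-position 9 → W
n=13: only reaches 12(W), which is W → L
n=14: reaches L-position 7 → W
n=15: only reaches 10(W), 12(W), 14(W), all W → L
n=16: reaches L-position 15 → W
n=17: only reaches 16(W), which is W → L
n=18: reaches L-position 9 → W
L entries with 0 ≤ n ≤ 18: n = 0, 2, 5, 7, 9, 11, 13, 15, 17; that makes 9.

9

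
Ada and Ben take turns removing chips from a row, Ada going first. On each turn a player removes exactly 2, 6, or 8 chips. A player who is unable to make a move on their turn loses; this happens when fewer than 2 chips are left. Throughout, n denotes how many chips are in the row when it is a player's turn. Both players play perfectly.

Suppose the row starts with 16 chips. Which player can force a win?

Ada wins.

Compute win/loss labels from the base case upward. A position with no move is L. Any other position is W if it can reach an L in one move, else L.
n=0: no move → L
n=1: no move → L
n=2: reaches L-position 0 → W
n=3: reaches L-position 1 → W
n=4: only reaches 2(W), which is W → L
n=5: only reaches 3(W), which is W → L
n=6: reaches L-position 4 → W
n=7: reaches L-position 5 → W
n=8: reaches L-position 0 → W
n=9: reaches L-position 1 → W
n=10: reaches L-position 4 → W
n=11: reaches L-position 5 → W
n=12: reaches L-position 4 → W
n=13: reaches L-position 5 → W
n=14: only reaches 12(W), 8(W), 6(W), all W → L
n=15: only reaches 13(W), 9(W), 7(W), all W → L
n=16: reaches L-position 14 → W
The starting position 16 is W: Ada should remove 2, leaving 14, handing over an L position.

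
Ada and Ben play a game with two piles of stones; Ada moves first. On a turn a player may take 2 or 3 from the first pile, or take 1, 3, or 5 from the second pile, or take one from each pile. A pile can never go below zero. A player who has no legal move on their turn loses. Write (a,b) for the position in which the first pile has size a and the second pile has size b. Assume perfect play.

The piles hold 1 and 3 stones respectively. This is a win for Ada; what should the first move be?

Move to (1,2).

Classify positions by backward induction: terminal positions (no move available) are L. From any other position, the mover wins iff some move reaches an L.
No move ever increases a pile, so every position that can arise here has a ≤ 1 and b ≤ 3; it is enough to label the cells with 0 ≤ a ≤ 1 and 0 ≤ b ≤ 3.
Every move lowers a or b (never raises either), so fill the grid row by row in increasing a, and left to right within a row: each cell's successors are then already labelled.
      b=0  b=1  b=2  b=3
a=0:    L    W    L    W
a=1:    L    W    L    W
Cells with no legal move (terminal, hence L): (0,0), (1,0).
The remaining L cells, each justified by listing all of its moves:
(0,2): only reaches (0,1)(W), which is W → L
(1,2): only reaches (1,1)(W), (0,1)(W), all W → L
Every other cell has at least one move into one of the L cells above, so it is W.
From (1,3), the L positions reachable in one move are: (1,2), (1,0), (0,2). Any move reaching one of these is winning.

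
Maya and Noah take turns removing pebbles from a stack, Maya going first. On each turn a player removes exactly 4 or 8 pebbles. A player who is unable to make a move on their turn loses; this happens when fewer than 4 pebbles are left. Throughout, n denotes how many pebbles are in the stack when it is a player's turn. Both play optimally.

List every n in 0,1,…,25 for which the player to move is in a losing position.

Compute win/loss labels from the base case upward. A position with no move is L. Any other position is W if it can reach an L in one move, else L.
n=0: no move → L
n=1: no move → L
n=2: no move → L
n=3: no move → L
n=4: can move to 0, which is L ⇒ W
n=5: can move to 1, which is L ⇒ W
n=6: can move to 2, which is L ⇒ W
n=7: can move to 3, which is L ⇒ W
n=8: can move to 0, which is L ⇒ W
n=9: can move to 1, which is L ⇒ W
n=10: can move to 2, which is L ⇒ W
n=11: can move to 3, which is L ⇒ W
n=12: moves to 8(W), 4(W); every one is W ⇒ L
n=13: moves to 9(W), 5(W); every one is W ⇒ L
n=14: moves to 10(W), 6(W); every one is W ⇒ L
n=15: moves to 11(W), 7(W); every one is W ⇒ L
n=16: can move to 12, which is L ⇒ W
n=17: can move to 13, which is L ⇒ W
n=18: can move to 14, which is L ⇒ W
n=19: can move to 15, which is L ⇒ W
n=20: can move to 12, which is L ⇒ W
n=21: can move to 13, which is L ⇒ W
n=22: can move to 14, which is L ⇒ W
n=23: can move to 15, which is L ⇒ W
n=24: moves to 20(W), 16(W); every one is W ⇒ L
n=25: moves to 21(W), 17(W); every one is W ⇒ L
The losing starting values of n are exactly the entries labelled L in this table (10 of them).

0, 1, 2, 3, 12, 13, 14, 15, 24, 25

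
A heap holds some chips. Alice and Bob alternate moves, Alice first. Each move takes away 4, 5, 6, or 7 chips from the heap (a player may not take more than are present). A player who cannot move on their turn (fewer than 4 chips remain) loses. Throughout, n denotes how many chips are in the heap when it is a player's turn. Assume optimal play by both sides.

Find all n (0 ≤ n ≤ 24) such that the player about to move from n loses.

0, 1, 2, 3, 11, 12, 13, 14, 22, 23, 24

Positions with no move are L. A position that does have a move is losing for the player to move precisely when every available move leads to a winning position for the opponent. Fill in the labels:
n=0: no move → L
n=1: no move → L
n=2: no move → L
n=3: no move → L
n=4: W (go to 0, an L position)
n=5: W (go to 1, an L position)
n=6: W (go to 2, an L position)
n=7: W (go to 3, an L position)
n=8: W (go to 3, an L position)
n=9: W (go to 3, an L position)
n=10: W (go to 3, an L position)
n=11: L (options 7(W), 6(W), 5(W), 4(W) are all W)
n=12: L (options 8(W), 7(W), 6(W), 5(W) are all W)
n=13: L (options 9(W), 8(W), 7(W), 6(W) are all W)
n=14: L (options 10(W), 9(W), 8(W), 7(W) are all W)
n=15: W (go to 11, an L position)
n=16: W (go to 12, an L position)
n=17: W (go to 13, an L position)
n=18: W (go to 14, an L position)
n=19: W (go to 14, an L position)
n=20: W (go to 14, an L position)
n=21: W (go to 14, an L position)
n=22: L (options 18(W), 17(W), 16(W), 15(W) are all W)
n=23: L (options 19(W), 18(W), 17(W), 16(W) are all W)
n=24: L (options 20(W), 19(W), 18(W), 17(W) are all W)
Reading off the rows marked L gives the requested list; there are 11 such values of n.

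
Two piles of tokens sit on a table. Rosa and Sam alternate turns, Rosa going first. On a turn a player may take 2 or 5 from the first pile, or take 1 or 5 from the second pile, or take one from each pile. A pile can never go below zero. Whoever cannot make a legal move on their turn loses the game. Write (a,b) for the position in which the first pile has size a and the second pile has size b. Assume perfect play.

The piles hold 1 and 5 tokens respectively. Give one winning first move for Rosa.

Work bottom-up. With no move the player to move loses. Otherwise the position is W if at least one move leads to an L position for the opponent, and L if every move leads to a W.
No move ever increases a pile, so every position that can arise here has a ≤ 1 and b ≤ 5; it is enough to label the cells with 0 ≤ a ≤ 1 and 0 ≤ b ≤ 5.
Every move lowers a or b (never raises either), so fill the grid row by row in increasing a, and left to right within a row: each cell's successors are then already labelled.
      b=0  b=1  b=2  b=3  b=4  b=5
a=0:    L    W    L    W    L    W
a=1:    L    W    L    W    L    W
Cells with no legal move (terminal, hence L): (0,0), (1,0).
The remaining L cells, each justified by listing all of its moves:
(0,2): only reaches (0,1)(W), which is W → L
(0,4): only reaches (0,3)(W), which is W → L
(1,2): only reaches (1,1)(W), (0,1)(W), all W → L
(1,4): only reaches (1,3)(W), (0,3)(W), all W → L
Every other cell has at least one move into one of the L cells above, so it is W.
From (1,5), the L positions reachable in one move are: (1,4), (1,0), (0,4). Any move reaching one of these is winning.

Move to (1,4).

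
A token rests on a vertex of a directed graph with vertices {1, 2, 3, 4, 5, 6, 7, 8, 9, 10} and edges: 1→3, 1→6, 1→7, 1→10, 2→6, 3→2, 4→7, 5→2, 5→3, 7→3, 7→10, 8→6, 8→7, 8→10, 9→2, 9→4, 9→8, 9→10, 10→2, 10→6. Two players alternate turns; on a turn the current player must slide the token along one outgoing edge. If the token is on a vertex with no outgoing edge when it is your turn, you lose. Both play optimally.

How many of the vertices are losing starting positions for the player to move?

Use the standard recursion: the mover loses at a terminal position; elsewhere, the mover wins exactly when some move hands the opponent an L position.
Every edge goes from a vertex to one that appears earlier in the order 6, 2, 3, 10, 7, 8, 4, 1, 5, 9, so processing vertices in that order labels each vertex after all of its successors.
6: no outgoing edge → L
2: W (go to 6, an L position)
3: L (sole option 2(W) is W)
10: W (go to 6, an L position)
7: W (go to 3, an L position)
8: W (go to 6, an L position)
4: L (sole option 7(W) is W)
1: W (go to 3, an L position)
5: W (go to 3, an L position)
9: W (go to 4, an L position)
The L vertices are 3, 4, 6; that is 3 in all.

3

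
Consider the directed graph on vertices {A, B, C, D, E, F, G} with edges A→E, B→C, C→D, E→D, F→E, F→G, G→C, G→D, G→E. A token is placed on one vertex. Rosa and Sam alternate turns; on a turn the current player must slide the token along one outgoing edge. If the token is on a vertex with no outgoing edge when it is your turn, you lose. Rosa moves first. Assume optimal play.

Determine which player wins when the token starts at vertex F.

Sam wins.

Build the W/L table. Terminal = L. A non-terminal position is W if it has a move to some L; otherwise it is L.
Every edge goes from a vertex to one that appears earlier in the order D, E, C, G, A, F, B, so processing vertices in that order labels each vertex after all of its successors.
D: no outgoing edge → L
E: W (go to D, an L position)
C: W (go to D, an L position)
G: W (go to D, an L position)
A: L (sole option E(W) is W)
F: L (options G(W), E(W) are all W)
B: L (sole option C(W) is W)
Every move from F reaches a W position, so the mover loses.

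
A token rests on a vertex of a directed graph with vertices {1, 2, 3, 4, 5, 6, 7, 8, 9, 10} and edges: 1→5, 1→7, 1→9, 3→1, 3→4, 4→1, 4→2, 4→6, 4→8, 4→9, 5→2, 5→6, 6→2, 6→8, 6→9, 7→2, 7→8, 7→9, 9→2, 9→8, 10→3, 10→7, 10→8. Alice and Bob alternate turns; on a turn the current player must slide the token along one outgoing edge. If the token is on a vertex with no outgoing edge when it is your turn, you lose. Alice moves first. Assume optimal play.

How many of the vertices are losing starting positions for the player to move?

3

Classify positions by backward induction: terminal positions (no move available) are L. From any other position, the mover wins iff some move reaches an L.
Every edge goes from a vertex to one that appears earlier in the order 8, 2, 9, 6, 5, 7, 1, 4, 3, 10, so processing vertices in that order labels each vertex after all of its successors.
8: no outgoing edge → L
2: no outgoing edge → L
9: W (go to 2, an L position)
6: W (go to 2, an L position)
5: W (go to 2, an L position)
7: W (go to 2, an L position)
1: L (options 7(W), 5(W), 9(W) are all W)
4: W (go to 1, an L position)
3: W (go to 1, an L position)
10: W (go to 8, an L position)
The L vertices are 1, 2, 8; that is 3 in all.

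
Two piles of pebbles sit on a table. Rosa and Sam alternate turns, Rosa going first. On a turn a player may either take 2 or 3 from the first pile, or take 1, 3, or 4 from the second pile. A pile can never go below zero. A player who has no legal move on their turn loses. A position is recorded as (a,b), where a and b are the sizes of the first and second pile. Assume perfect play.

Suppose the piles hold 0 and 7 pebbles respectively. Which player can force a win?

Compute win/loss labels from the base case upward. A position with no move is L. Any other position is W if it can reach an L in one move, else L.
No move ever increases a pile, so every position that can arise here has a ≤ 0 and b ≤ 7; it is enough to label the cells with 0 ≤ a ≤ 0 and 0 ≤ b ≤ 7.
Every move lowers a or b (never raises either), so fill the grid row by row in increasing a, and left to right within a row: each cell's successors are then already labelled.
      b=0  b=1  b=2  b=3  b=4  b=5  b=6  b=7
a=0:    L    W    L    W    W    W    W    L
Cells with no legal move (terminal, hence L): (0,0).
The remaining L cells, each justified by listing all of its moves:
(0,2): L (sole option (0,1)(W) is W)
(0,7): L (options (0,6)(W), (0,4)(W), (0,3)(W) are all W)
Every other cell has at least one move into one of the L cells above, so it is W.
Every move from (0,7) reaches a W position, so the mover loses.

Sam wins.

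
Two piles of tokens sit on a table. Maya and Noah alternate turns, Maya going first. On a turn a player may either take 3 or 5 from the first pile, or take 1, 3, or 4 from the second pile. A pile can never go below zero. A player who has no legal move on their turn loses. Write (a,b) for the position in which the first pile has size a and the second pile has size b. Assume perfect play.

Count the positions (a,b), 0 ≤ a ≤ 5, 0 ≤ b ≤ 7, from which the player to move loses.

Classify positions by backward induction: terminal positions (no move available) are L. From any other position, the mover wins iff some move reaches an L.
Every move lowers a or b (never raises either), so fill the grid row by row in increasing a, and left to right within a row: each cell's successors are then already labelled.
      b=0  b=1  b=2  b=3  b=4  b=5  b=6  b=7
a=0:    L    W    L    W    W    W    W    L
a=1:    L    W    L    W    W    W    W    L
a=2:    L    W    L    W    W    W    W    L
a=3:    W    L    W    L    W    W    W    W
a=4:    W    L    W    L    W    W    W    W
a=5:    W    L    W    L    W    W    W    W
Cells with no legal move (terminal, hence L): (0,0), (1,0), (2,0).
The remaining L cells, each justified by listing all of its moves:
(0,2): →(0,1)(W) only, which is W, so L
(0,7): →(0,6)(W), (0,4)(W), (0,3)(W) — all W, so L
(1,2): →(1,1)(W) only, which is W, so L
(1,7): →(1,6)(W), (1,4)(W), (1,3)(W) — all W, so L
(2,2): →(2,1)(W) only, which is W, so L
(2,7): →(2,6)(W), (2,4)(W), (2,3)(W) — all W, so L
(3,1): →(0,1)(W), (3,0)(W) — all W, so L
(3,3): →(0,3)(W), (3,2)(W), (3,0)(W) — all W, so L
(4,1): →(1,1)(W), (4,0)(W) — all W, so L
(4,3): →(1,3)(W), (4,2)(W), (4,0)(W) — all W, so L
(5,1): →(2,1)(W), (0,1)(W), (5,0)(W) — all W, so L
(5,3): →(2,3)(W), (0,3)(W), (5,2)(W), (5,0)(W) — all W, so L
Every other cell has at least one move into one of the L cells above, so it is W.
L cells per row: a=0: 3, a=1: 3, a=2: 3, a=3: 2, a=4: 2, a=5: 2; total 15.

15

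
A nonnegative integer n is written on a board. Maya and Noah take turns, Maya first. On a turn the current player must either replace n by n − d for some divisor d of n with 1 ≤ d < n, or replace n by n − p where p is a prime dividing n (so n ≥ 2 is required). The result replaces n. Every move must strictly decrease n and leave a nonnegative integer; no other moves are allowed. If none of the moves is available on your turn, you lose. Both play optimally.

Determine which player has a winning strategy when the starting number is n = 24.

Maya wins.

Build the W/L table. Terminal = L. A non-terminal position is W if it has a move to some L; otherwise it is L.
n=0: no move → L
n=1: no move → L
n=2: W (go to 0, an L position)
n=3: W (go to 0, an L position)
n=4: L (options 2(W), 3(W) are all W)
n=5: W (go to 0, an L position)
n=6: W (go to 4, an L position)
n=7: W (go to 0, an L position)
n=8: W (go to 4, an L position)
n=9: L (options 6(W), 8(W) are all W)
n=10: W (go to 9, an L position)
n=11: W (go to 0, an L position)
n=12: W (go to 9, an L position)
n=13: W (go to 0, an L position)
n=14: L (options 7(W), 12(W), 13(W) are all W)
n=15: W (go to 14, an L position)
n=16: W (go to 14, an L position)
n=17: W (go to 0, an L position)
n=18: W (go to 9, an L position)
n=19: W (go to 0, an L position)
n=20: L (options 10(W), 15(W), 16(W), 18(W), 19(W) are all W)
n=21: W (go to 14, an L position)
n=22: W (go to 20, an L position)
n=23: W (go to 0, an L position)
n=24: W (go to 20, an L position)
The starting position 24 is W: Maya should move to 20, handing over an L position.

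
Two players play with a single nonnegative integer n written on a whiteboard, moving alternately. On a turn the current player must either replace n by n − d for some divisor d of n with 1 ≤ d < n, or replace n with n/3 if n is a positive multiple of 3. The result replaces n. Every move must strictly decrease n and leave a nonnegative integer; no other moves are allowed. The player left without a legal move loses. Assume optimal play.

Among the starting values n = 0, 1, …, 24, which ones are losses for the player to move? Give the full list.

Build the W/L table. Terminal = L. A non-terminal position is W if it has a move to some L; otherwise it is L.
n=0: no move → L
n=1: no move → L
n=2: reaches L-position 1 → W
n=3: reaches L-position 1 → W
n=4: only reaches 2(W), 3(W), all W → L
n=5: reaches L-position 4 → W
n=6: reaches L-position 4 → W
n=7: only reaches 6(W), which is W → L
n=8: reaches L-position 4 → W
n=9: only reaches 3(W), 6(W), 8(W), all W → L
n=10: reaches L-position 9 → W
n=11: only reaches 10(W), which is W → L
n=12: reaches L-position 4 → W
n=13: only reaches 12(W), which is W → L
n=14: reaches L-position 7 → W
n=15: only reaches 5(W), 10(W), 12(W), 14(W), all W → L
n=16: reaches L-position 15 → W
n=17: only reaches 16(W), which is W → L
n=18: reaches L-position 9 → W
n=19: only reaches 18(W), which is W → L
n=20: reaches L-position 15 → W
n=21: reaches L-position 7 → W
n=22: reaches L-position 11 → W
n=23: only reaches 22(W), which is W → L
n=24: reaches L-position 23 → W
Reading off the rows marked L gives the requested list; there are 11 such values of n.

0, 1, 4, 7, 9, 11, 13, 15, 17, 19, 23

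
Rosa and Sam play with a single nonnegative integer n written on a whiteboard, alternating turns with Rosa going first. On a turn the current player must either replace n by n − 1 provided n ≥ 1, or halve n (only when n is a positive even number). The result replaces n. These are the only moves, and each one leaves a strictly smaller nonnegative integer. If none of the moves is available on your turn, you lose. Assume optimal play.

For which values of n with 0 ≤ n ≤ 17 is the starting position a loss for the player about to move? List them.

0, 2, 5, 7, 9, 11, 13, 15, 17

Work bottom-up. With no move the player to move loses. Otherwise the position is W if at least one move leads to an L position for the opponent, and L if every move leads to a W.
n=0: no move → L
n=1: can move to 0, which is L ⇒ W
n=2: the only move is to 1(W), a W ⇒ L
n=3: can move to 2, which is L ⇒ W
n=4: can move to 2, which is L ⇒ W
n=5: the only move is to 4(W), a W ⇒ L
n=6: can move to 5, which is L ⇒ W
n=7: the only move is to 6(W), a W ⇒ L
n=8: can move to 7, which is L ⇒ W
n=9: the only move is to 8(W), a W ⇒ L
n=10: can move to 5, which is L ⇒ W
n=11: the only move is to 10(W), a W ⇒ L
n=12: can move to 11, which is L ⇒ W
n=13: the only move is to 12(W), a W ⇒ L
n=14: can move to 7, which is L ⇒ W
n=15: the only move is to 14(W), a W ⇒ L
n=16: can move to 15, which is L ⇒ W
n=17: the only move is to 16(W), a W ⇒ L
Reading off the rows marked L gives the requested list; there are 9 such values of n.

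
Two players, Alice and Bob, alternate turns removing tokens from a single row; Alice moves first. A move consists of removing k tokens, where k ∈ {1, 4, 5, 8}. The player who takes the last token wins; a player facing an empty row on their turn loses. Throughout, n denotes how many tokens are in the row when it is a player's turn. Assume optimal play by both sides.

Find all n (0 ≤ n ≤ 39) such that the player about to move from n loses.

Use the standard recursion: the mover loses at a terminal position; elsewhere, the mover wins exactly when some move hands the opponent an L position.
n=0: no move → L
n=1: reaches L-position 0 → W
n=2: only reaches 1(W), which is W → L
n=3: reaches L-position 2 → W
n=4: reaches L-position 0 → W
n=5: reaches L-position 0 → W
n=6: reaches L-position 2 → W
n=7: reaches L-position 2 → W
n=8: reaches L-position 0 → W
n=9: only reaches 8(W), 5(W), 4(W), 1(W), all W → L
n=10: reaches L-position 9 → W
n=11: only reaches 10(W), 7(W), 6(W), 3(W), all W → L
n=12: reaches L-position 11 → W
n=13: reaches L-position 9 → W
n=14: reaches L-position 9 → W
n=15: reaches L-position 11 → W
n=16: reaches L-position 11 → W
n=17: reaches L-position 9 → W
n=18: only reaches 17(W), 14(W), 13(W), 10(W), all W → L
n=19: reaches L-position 18 → W
n=20: only reaches 19(W), 16(W), 15(W), 12(W), all W → L
n=21: reaches L-position 20 → W
n=22: reaches L-position 18 → W
n=23: reaches L-position 18 → W
n=24: reaches L-position 20 → W
n=25: reaches L-position 20 → W
n=26: reaches L-position 18 → W
n=27: only reaches 26(W), 23(W), 22(W), 19(W), all W → L
n=28: reaches L-position 27 → W
n=29: only reaches 28(W), 25(W), 24(W), 21(W), all W → L
n=30: reaches L-position 29 → W
n=31: reaches L-position 27 → W
n=32: reaches L-position 27 → W
n=33: reaches L-position 29 → W
n=34: reaches L-position 29 → W
n=35: reaches L-position 27 → W
n=36: only reaches 35(W), 32(W), 31(W), 28(W), all W → L
n=37: reaches L-position 36 → W
n=38: only reaches 37(W), 34(W), 33(W), 30(W), all W → L
n=39: reaches L-position 38 → W
Reading off the rows marked L gives the requested list; there are 10 such values of n.

0, 2, 9, 11, 18, 20, 27, 29, 36, 38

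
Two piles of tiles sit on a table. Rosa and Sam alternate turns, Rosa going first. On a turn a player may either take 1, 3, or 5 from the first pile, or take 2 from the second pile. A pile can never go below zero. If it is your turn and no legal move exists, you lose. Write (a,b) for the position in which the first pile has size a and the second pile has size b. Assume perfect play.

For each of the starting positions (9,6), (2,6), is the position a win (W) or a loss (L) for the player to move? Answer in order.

(9,6): L, (2,6): W

Work bottom-up. With no move the player to move loses. Otherwise the position is W if at least one move leads to an L position for the opponent, and L if every move leads to a W.
No move ever increases a pile, so every position that can arise here has a ≤ 9 and b ≤ 6; it is enough to label the cells with 0 ≤ a ≤ 9 and 0 ≤ b ≤ 6.
Every move lowers a or b (never raises either), so fill the grid row by row in increasing a, and left to right within a row: each cell's successors are then already labelled.
      b=0  b=1  b=2  b=3  b=4  b=5  b=6
a=0:    L    L    W    W    L    L    W
a=1:    W    W    L    L    W    W    L
a=2:    L    L    W    W    L    L    W
a=3:    W    W    L    L    W    W    L
a=4:    L    L    W    W    L    L    W
a=5:    W    W    L    L    W    W    L
a=6:    L    L    W    W    L    L    W
a=7:    W    W    L    L    W    W    L
a=8:    L    L    W    W    L    L    W
a=9:    W    W    L    L    W    W    L
Cells with no legal move (terminal, hence L): (0,0), (0,1).
The remaining L cells, each justified by listing all of its moves:
(0,4): only reaches (0,2)(W), which is W → L
(0,5): only reaches (0,3)(W), which is W → L
(1,2): only reaches (0,2)(W), (1,0)(W), all W → L
(1,3): only reaches (0,3)(W), (1,1)(W), all W → L
(1,6): only reaches (0,6)(W), (1,4)(W), all W → L
(2,0): only reaches (1,0)(W), which is W → L
(2,1): only reaches (1,1)(W), which is W → L
(2,4): only reaches (1,4)(W), (2,2)(W), all W → L
(2,5): only reaches (1,5)(W), (2,3)(W), all W → L
(3,2): only reaches (2,2)(W), (0,2)(W), (3,0)(W), all W → L
(3,3): only reaches (2,3)(W), (0,3)(W), (3,1)(W), all W → L
(3,6): only reaches (2,6)(W), (0,6)(W), (3,4)(W), all W → L
(4,0): only reaches (3,0)(W), (1,0)(W), all W → L
(4,1): only reaches (3,1)(W), (1,1)(W), all W → L
(4,4): only reaches (3,4)(W), (1,4)(W), (4,2)(W), all W → L
(4,5): only reaches (3,5)(W), (1,5)(W), (4,3)(W), all W → L
(5,2): only reaches (4,2)(W), (2,2)(W), (0,2)(W), (5,0)(W), all W → L
(5,3): only reaches (4,3)(W), (2,3)(W), (0,3)(W), (5,1)(W), all W → L
(5,6): only reaches (4,6)(W), (2,6)(W), (0,6)(W), (5,4)(W), all W → L
(6,0): only reaches (5,0)(W), (3,0)(W), (1,0)(W), all W → L
(6,1): only reaches (5,1)(W), (3,1)(W), (1,1)(W), all W → L
(6,4): only reaches (5,4)(W), (3,4)(W), (1,4)(W), (6,2)(W), all W → L
(6,5): only reaches (5,5)(W), (3,5)(W), (1,5)(W), (6,3)(W), all W → L
(7,2): only reaches (6,2)(W), (4,2)(W), (2,2)(W), (7,0)(W), all W → L
(7,3): only reaches (6,3)(W), (4,3)(W), (2,3)(W), (7,1)(W), all W → L
(7,6): only reaches (6,6)(W), (4,6)(W), (2,6)(W), (7,4)(W), all W → L
(8,0): only reaches (7,0)(W), (5,0)(W), (3,0)(W), all W → L
(8,1): only reaches (7,1)(W), (5,1)(W), (3,1)(W), all W → L
(8,4): only reaches (7,4)(W), (5,4)(W), (3,4)(W), (8,2)(W), all W → L
(8,5): only reaches (7,5)(W), (5,5)(W), (3,5)(W), (8,3)(W), all W → L
(9,2): only reaches (8,2)(W), (6,2)(W), (4,2)(W), (9,0)(W), all W → L
(9,3): only reaches (8,3)(W), (6,3)(W), (4,3)(W), (9,1)(W), all W → L
(9,6): only reaches (8,6)(W), (6,6)(W), (4,6)(W), (9,4)(W), all W → L
Every other cell has at least one move into one of the L cells above, so it is W.
(9,6): one of the L cells justified above, so L
(2,6): the move to (1,6) reaches an L cell, so W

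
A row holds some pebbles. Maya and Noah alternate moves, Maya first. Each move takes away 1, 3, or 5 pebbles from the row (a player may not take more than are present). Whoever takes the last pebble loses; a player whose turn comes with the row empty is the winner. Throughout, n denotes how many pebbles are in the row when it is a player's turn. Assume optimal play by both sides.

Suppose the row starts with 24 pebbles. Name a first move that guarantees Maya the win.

Use the standard recursion: the mover wins at a terminal position; elsewhere, the mover wins exactly when some move hands the opponent an L position.
n=0: no move; the opponent has just taken the last pebble and therefore loses → W
n=1: L (sole option 0(W) is W)
n=2: W (go to 1, an L position)
n=3: L (options 2(W), 0(W) are all W)
n=4: W (go to 3, an L position)
n=5: L (options 4(W), 2(W), 0(W) are all W)
n=6: W (go to 5, an L position)
n=7: L (options 6(W), 4(W), 2(W) are all W)
n=8: W (go to 7, an L position)
n=9: L (options 8(W), 6(W), 4(W) are all W)
n=10: W (go to 9, an L position)
n=11: L (options 10(W), 8(W), 6(W) are all W)
n=12: W (go to 11, an L position)
n=13: L (options 12(W), 10(W), 8(W) are all W)
n=14: W (go to 13, an L position)
n=15: L (options 14(W), 12(W), 10(W) are all W)
n=16: W (go to 15, an L position)
n=17: L (options 16(W), 14(W), 12(W) are all W)
n=18: W (go to 17, an L position)
n=19: L (options 18(W), 16(W), 14(W) are all W)
n=20: W (go to 19, an L position)
n=21: L (options 20(W), 18(W), 16(W) are all W)
n=22: W (go to 21, an L position)
n=23: L (options 22(W), 20(W), 18(W) are all W)
n=24: W (go to 23, an L position)
From 24, the L positions reachable in one move are: 23, 21, 19. Any move reaching one of these is winning.

Remove 1, leaving 23.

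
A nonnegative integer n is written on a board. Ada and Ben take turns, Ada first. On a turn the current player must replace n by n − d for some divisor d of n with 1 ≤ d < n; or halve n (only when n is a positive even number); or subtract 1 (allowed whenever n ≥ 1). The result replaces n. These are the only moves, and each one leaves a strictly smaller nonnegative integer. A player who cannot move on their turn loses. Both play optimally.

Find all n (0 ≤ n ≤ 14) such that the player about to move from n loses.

0, 2, 5, 7, 9, 11, 13

Work bottom-up. With no move the player to move loses. Otherwise the position is W if at least one move leads to an L position for the opponent, and L if every move leads to a W.
n=0: no move → L
n=1: reaches L-position 0 → W
n=2: only reaches 1(W), which is W → L
n=3: reaches L-position 2 → W
n=4: reaches L-position 2 → W
n=5: only reaches 4(W), which is W → L
n=6: reaches L-position 5 → W
n=7: only reaches 6(W), which is W → L
n=8: reaches L-position 7 → W
n=9: only reaches 6(W), 8(W), all W → L
n=10: reaches L-position 5 → W
n=11: only reaches 10(W), which is W → L
n=12: reaches L-position 9 → W
n=13: only reaches 12(W), which is W → L
n=14: reaches L-position 7 → W
The losing starting values of n are exactly the entries labelled L in this table (7 of them).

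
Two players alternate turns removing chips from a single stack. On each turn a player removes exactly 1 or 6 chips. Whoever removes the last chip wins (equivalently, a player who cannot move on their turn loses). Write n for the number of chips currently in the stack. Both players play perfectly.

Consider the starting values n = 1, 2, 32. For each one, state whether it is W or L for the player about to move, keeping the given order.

1: W, 2: L, 32: L

Compute win/loss labels from the base case upward. A position with no move is L. Any other position is W if it can reach an L in one move, else L.
n=0: no move → L
n=1: can move to 0, which is L ⇒ W
n=2: the only move is to 1(W), a W ⇒ L
n=3: can move to 2, which is L ⇒ W
n=4: the only move is to 3(W), a W ⇒ L
n=5: can move to 4, which is L ⇒ W
n=6: can move to 0, which is L ⇒ W
n=7: moves to 6(W), 1(W); every one is W ⇒ L
n=8: can move to 7, which is L ⇒ W
n=9: moves to 8(W), 3(W); every one is W ⇒ L
n=10: can move to 9, which is L ⇒ W
n=11: moves to 10(W), 5(W); every one is W ⇒ L
n=12: can move to 11, which is L ⇒ W
n=13: can move to 7, which is L ⇒ W
n=14: moves to 13(W), 8(W); every one is W ⇒ L
n=15: can move to 14, which is L ⇒ W
n=16: moves to 15(W), 10(W); every one is W ⇒ L
n=17: can move to 16, which is L ⇒ W
n=18: moves to 17(W), 12(W); every one is W ⇒ L
n=19: can move to 18, which is L ⇒ W
n=20: can move to 14, which is L ⇒ W
n=21: moves to 20(W), 15(W); every one is W ⇒ L
n=22: can move to 21, which is L ⇒ W
n=23: moves to 22(W), 17(W); every one is W ⇒ L
n=24: can move to 23, which is L ⇒ W
n=25: moves to 24(W), 19(W); every one is W ⇒ L
n=26: can move to 25, which is L ⇒ W
n=27: can move to 21, which is L ⇒ W
n=28: moves to 27(W), 22(W); every one is W ⇒ L
n=29: can move to 28, which is L ⇒ W
n=30: moves to 29(W), 24(W); every one is W ⇒ L
n=31: can move to 30, which is L ⇒ W
n=32: moves to 31(W), 26(W); every one is W ⇒ L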